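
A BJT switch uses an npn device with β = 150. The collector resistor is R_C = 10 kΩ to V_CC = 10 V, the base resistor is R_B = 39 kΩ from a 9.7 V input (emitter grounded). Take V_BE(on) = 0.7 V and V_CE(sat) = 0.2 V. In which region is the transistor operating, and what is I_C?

saturation; I_C ≈ 0.98 mA

Assume active: I_B = (9.7 − 0.7)/39 = 0.231 mA, giving I_C = β·I_B = 34.6 mA.
But then V_CE = 10 − 34.6×10 = -336 V < V_CE(sat) = 0.2 V — impossible in the active region.
So the transistor is saturated. With V_CE = 0.2 V, I_C = (V_CC − 0.2)/R_C = 9.8/10 = 0.98 mA.
Check: β·I_B = 34.6 mA > I_C = 0.98 mA, confirming saturation.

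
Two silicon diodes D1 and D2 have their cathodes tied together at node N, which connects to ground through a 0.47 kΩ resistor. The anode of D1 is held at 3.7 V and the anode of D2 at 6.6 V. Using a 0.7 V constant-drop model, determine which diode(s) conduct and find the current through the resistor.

Only D2 conducts; I_R ≈ 13 mA

Assume both conduct. Then node N would need to be at both 3.7−0.7 = 3 V and 6.6−0.7 = 5.9 V, which is impossible.
Assume only D2 conducts: V_N = 6.6 − 0.7 = 5.9 V, so I_R = 5.9/0.47 = 12.6 mA.
Check D1: its anode-to-cathode voltage is 3.7 − 5.9 = -2.2 V < 0.7 V, so it is off. The assumption is consistent.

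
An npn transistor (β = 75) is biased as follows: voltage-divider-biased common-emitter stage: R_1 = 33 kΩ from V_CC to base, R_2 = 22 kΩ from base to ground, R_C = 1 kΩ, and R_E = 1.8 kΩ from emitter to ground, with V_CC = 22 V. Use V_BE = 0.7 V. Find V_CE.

V_CE ≈ 11 V

Thevenize the base divider: V_Th = V_CC·R_2/(R_1+R_2) = 22×22/55 = 8.8 V, R_Th = R_1‖R_2 = 13.2 kΩ.
Base-emitter loop: V_Th = I_B·R_Th + V_BE + (β+1)I_B·R_E, so I_B = (8.8 − 0.7) / (13.2 + 76×1.8) = 0.054 mA.
I_C = β·I_B = 75×0.054 = 4.05 mA, and I_E = (β+1)I_B = 4.1 mA.
V_CE = V_CC − I_C·R_C − I_E·R_E = 22 − 4.05×1 − 4.1×1.8 = 10.6 V.
V_CE = 10.6 V > 0.2 V confirms active-region operation.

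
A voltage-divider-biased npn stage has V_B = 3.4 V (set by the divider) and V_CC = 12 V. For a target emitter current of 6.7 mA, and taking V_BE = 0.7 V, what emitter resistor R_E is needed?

R_E ≈ 0.4 kΩ

V_E = V_B − V_BE = 3.4 − 0.7 = 2.7 V.
R_E = V_E / I_E = 2.7 / 6.7 = 0.403 kΩ.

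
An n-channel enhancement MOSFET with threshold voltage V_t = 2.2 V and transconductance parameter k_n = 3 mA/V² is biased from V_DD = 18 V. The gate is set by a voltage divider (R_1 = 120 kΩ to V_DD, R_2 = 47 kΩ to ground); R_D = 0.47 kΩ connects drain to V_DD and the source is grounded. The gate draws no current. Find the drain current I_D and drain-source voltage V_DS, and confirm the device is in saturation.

I_D ≈ 12 mA, V_DS ≈ 12 V

V_G = V_DD·R_2/(R_1+R_2) = 18×47/167 = 5.07 V. With the source grounded, V_GS = V_G = 5.07 V.
Assume saturation: I_D = (k_n/2)(V_GS − V_t)² = (3/2)×(5.07 − 2.2)² = 1.5×2.87² = 12.3 mA.
V_DS = V_DD − I_D·R_D = 18 − 12.3×0.47 = 12.2 V.
Saturation requires V_DS ≥ V_GS − V_t = 2.87 V; 12.2 ≥ 2.87 ✓.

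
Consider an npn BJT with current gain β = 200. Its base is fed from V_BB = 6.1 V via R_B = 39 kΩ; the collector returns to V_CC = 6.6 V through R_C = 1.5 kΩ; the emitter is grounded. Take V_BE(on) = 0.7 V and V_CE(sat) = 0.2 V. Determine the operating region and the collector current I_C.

saturation; I_C ≈ 4.3 mA

Assume active: I_B = (6.1 − 0.7)/39 = 0.138 mA, giving I_C = β·I_B = 27.7 mA.
But then V_CE = 6.6 − 27.7×1.5 = -34.9 V < V_CE(sat) = 0.2 V — impossible in the active region.
So the transistor is saturated. With V_CE = 0.2 V, I_C = (V_CC − 0.2)/R_C = 6.4/1.5 = 4.27 mA.
Check: β·I_B = 27.7 mA > I_C = 4.27 mA, confirming saturation.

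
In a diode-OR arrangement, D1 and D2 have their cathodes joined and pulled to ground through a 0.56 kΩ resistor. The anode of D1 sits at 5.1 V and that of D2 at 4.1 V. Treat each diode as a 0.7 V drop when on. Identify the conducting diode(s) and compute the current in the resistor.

Only D1 conducts; I_R ≈ 7.9 mA

Assume both conduct. Then node N would need to be at both 5.1−0.7 = 4.4 V and 4.1−0.7 = 3.4 V, which is impossible.
Assume only D1 conducts: V_N = 5.1 − 0.7 = 4.4 V, so I_R = 4.4/0.56 = 7.86 mA.
Check D2: its anode-to-cathode voltage is 4.1 − 4.4 = -0.3 V < 0.7 V, so it is off. The assumption is consistent.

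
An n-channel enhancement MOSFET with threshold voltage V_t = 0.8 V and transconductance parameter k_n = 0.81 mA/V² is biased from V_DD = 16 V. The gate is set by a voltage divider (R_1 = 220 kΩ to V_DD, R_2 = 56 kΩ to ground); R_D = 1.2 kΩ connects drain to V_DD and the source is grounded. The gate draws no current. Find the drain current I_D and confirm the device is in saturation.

V_G = V_DD·R_2/(R_1+R_2) = 16×56/276 = 3.25 V. With the source grounded, V_GS = V_G = 3.25 V.
Assume saturation: I_D = (k_n/2)(V_GS − V_t)² = (0.81/2)×(3.25 − 0.8)² = 0.405×2.45² = 2.42 mA.
V_DS = V_DD − I_D·R_D = 16 − 2.42×1.2 = 13.1 V.
Saturation requires V_DS ≥ V_GS − V_t = 2.45 V; 13.1 ≥ 2.45 ✓.

I_D ≈ 2.4 mA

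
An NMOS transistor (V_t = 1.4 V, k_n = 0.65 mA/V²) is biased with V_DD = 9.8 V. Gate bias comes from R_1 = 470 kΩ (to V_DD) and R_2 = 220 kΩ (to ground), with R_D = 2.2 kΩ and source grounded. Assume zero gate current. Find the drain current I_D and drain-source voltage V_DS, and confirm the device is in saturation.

V_G = V_DD·R_2/(R_1+R_2) = 9.8×220/690 = 3.12 V. With the source grounded, V_GS = V_G = 3.12 V.
Assume saturation: I_D = (k_n/2)(V_GS − V_t)² = (0.65/2)×(3.12 − 1.4)² = 0.325×1.72² = 0.967 mA.
V_DS = V_DD − I_D·R_D = 9.8 − 0.967×2.2 = 7.67 V.
Saturation requires V_DS ≥ V_GS − V_t = 1.72 V; 7.67 ≥ 1.72 ✓.

I_D ≈ 0.97 mA, V_DS ≈ 7.7 V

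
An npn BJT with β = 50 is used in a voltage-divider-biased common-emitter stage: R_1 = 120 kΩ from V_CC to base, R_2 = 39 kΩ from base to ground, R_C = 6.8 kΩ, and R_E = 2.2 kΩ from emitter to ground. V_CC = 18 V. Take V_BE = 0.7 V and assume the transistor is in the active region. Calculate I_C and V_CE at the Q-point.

I_C ≈ 1.3 mA, V_CE ≈ 6.1 V

Thevenize the base divider: V_Th = V_CC·R_2/(R_1+R_2) = 18×39/159 = 4.42 V, R_Th = R_1‖R_2 = 29.4 kΩ.
Base-emitter loop: V_Th = I_B·R_Th + V_BE + (β+1)I_B·R_E, so I_B = (4.42 − 0.7) / (29.4 + 51×2.2) = 0.0262 mA.
I_C = β·I_B = 50×0.0262 = 1.31 mA, and I_E = (β+1)I_B = 1.34 mA.
V_CE = V_CC − I_C·R_C − I_E·R_E = 18 − 1.31×6.8 − 1.34×2.2 = 6.14 V.
V_CE = 6.14 V > 0.2 V confirms active-region operation.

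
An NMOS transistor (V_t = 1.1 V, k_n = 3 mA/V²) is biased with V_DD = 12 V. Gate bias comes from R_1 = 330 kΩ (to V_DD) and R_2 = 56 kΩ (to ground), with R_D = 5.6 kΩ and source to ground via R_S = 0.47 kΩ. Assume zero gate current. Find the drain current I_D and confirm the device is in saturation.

V_G = V_DD·R_2/(R_1+R_2) = 12×56/386 = 1.74 V.
Assume saturation: I_D = (k_n/2)(V_GS − V_t)² with V_GS = V_G − I_D·R_S = 1.74 − 0.47·I_D.
Substituting gives 0.331·I_D² − 1.9·I_D + 0.616 = 0, with roots I_D = 0.344 or 5.4 mA.
The root I_D = 5.4 mA gives V_GS = -0.798 V ≤ V_t, so take I_D = 0.344 mA.
Then V_GS = 1.58 V and V_DS = V_DD − I_D(R_D+R_S) = 12 − 0.344×6.07 = 9.91 V.
Saturation requires V_DS ≥ V_GS − V_t = 0.479 V; 9.91 ≥ 0.479 ✓.

I_D ≈ 0.34 mA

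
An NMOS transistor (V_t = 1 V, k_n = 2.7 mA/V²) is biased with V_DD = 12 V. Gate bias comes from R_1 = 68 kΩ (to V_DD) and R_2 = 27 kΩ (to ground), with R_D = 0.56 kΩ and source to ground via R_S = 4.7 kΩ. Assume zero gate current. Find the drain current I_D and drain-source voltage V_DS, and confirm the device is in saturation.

I_D ≈ 0.4 mA, V_DS ≈ 9.9 V

V_G = V_DD·R_2/(R_1+R_2) = 12×27/95 = 3.41 V.
Assume saturation: I_D = (k_n/2)(V_GS − V_t)² with V_GS = V_G − I_D·R_S = 3.41 − 4.7·I_D.
Substituting gives 29.8·I_D² − 31.6·I_D + 7.84 = 0, with roots I_D = 0.397 or 0.662 mA.
The root I_D = 0.662 mA gives V_GS = 0.3 V ≤ V_t, so take I_D = 0.397 mA.
Then V_GS = 1.54 V and V_DS = V_DD − I_D(R_D+R_S) = 12 − 0.397×5.26 = 9.91 V.
Saturation requires V_DS ≥ V_GS − V_t = 0.543 V; 9.91 ≥ 0.543 ✓.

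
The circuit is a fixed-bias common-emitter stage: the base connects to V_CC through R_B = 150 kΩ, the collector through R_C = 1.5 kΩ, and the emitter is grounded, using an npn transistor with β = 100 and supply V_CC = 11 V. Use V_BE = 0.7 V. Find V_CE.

Base loop: V_CC = I_B·R_B + V_BE, so I_B = (11 − 0.7)/150 kΩ = 0.0687 mA.
In the active region I_C = β·I_B = 100 × 0.0687 = 6.87 mA.
Collector loop: V_CE = V_CC − I_C·R_C = 11 − 6.87×1.5 = 0.7 V.
Since V_CE = 0.7 V > V_CE(sat) ≈ 0.2 V, the transistor is in the active region as assumed.

V_CE ≈ 0.7 V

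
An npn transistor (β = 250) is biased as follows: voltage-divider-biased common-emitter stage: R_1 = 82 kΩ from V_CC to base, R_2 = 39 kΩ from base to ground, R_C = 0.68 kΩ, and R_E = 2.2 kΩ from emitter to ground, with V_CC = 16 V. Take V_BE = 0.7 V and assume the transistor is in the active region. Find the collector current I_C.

I_C ≈ 1.9 mA

Thevenize the base divider: V_Th = V_CC·R_2/(R_1+R_2) = 16×39/121 = 5.16 V, R_Th = R_1‖R_2 = 26.4 kΩ.
Base-emitter loop: V_Th = I_B·R_Th + V_BE + (β+1)I_B·R_E, so I_B = (5.16 − 0.7) / (26.4 + 251×2.2) = 0.0077 mA.
I_C = β·I_B = 250×0.0077 = 1.93 mA, and I_E = (β+1)I_B = 1.93 mA.
V_CE = V_CC − I_C·R_C − I_E·R_E = 16 − 1.93×0.68 − 1.93×2.2 = 10.4 V.
V_CE = 10.4 V > 0.2 V confirms active-region operation.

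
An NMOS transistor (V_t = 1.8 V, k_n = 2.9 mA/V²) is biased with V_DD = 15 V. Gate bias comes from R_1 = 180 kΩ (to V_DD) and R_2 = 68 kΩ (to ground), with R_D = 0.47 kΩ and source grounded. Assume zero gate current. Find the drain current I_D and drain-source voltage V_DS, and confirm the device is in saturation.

I_D ≈ 7.8 mA, V_DS ≈ 11 V

V_G = V_DD·R_2/(R_1+R_2) = 15×68/248 = 4.11 V. With the source grounded, V_GS = V_G = 4.11 V.
Assume saturation: I_D = (k_n/2)(V_GS − V_t)² = (2.9/2)×(4.11 − 1.8)² = 1.45×2.31² = 7.76 mA.
V_DS = V_DD − I_D·R_D = 15 − 7.76×0.47 = 11.4 V.
Saturation requires V_DS ≥ V_GS − V_t = 2.31 V; 11.4 ≥ 2.31 ✓.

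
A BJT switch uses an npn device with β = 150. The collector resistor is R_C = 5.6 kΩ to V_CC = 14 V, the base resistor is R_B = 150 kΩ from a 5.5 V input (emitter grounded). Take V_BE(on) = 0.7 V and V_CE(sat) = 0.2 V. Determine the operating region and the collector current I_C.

saturation; I_C ≈ 2.5 mA

Assume active: I_B = (5.5 − 0.7)/150 = 0.032 mA, giving I_C = β·I_B = 4.8 mA.
But then V_CE = 14 − 4.8×5.6 = -12.9 V < V_CE(sat) = 0.2 V — impossible in the active region.
So the transistor is saturated. With V_CE = 0.2 V, I_C = (V_CC − 0.2)/R_C = 13.8/5.6 = 2.46 mA.
Check: β·I_B = 4.8 mA > I_C = 2.46 mA, confirming saturation.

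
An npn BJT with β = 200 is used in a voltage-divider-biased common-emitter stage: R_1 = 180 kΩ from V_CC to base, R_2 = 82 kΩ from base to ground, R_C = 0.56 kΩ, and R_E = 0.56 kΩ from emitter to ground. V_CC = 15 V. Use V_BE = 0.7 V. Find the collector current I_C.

I_C ≈ 4.7 mA

Thevenize the base divider: V_Th = V_CC·R_2/(R_1+R_2) = 15×82/262 = 4.69 V, R_Th = R_1‖R_2 = 56.3 kΩ.
Base-emitter loop: V_Th = I_B·R_Th + V_BE + (β+1)I_B·R_E, so I_B = (4.69 − 0.7) / (56.3 + 201×0.56) = 0.0237 mA.
I_C = β·I_B = 200×0.0237 = 4.73 mA, and I_E = (β+1)I_B = 4.75 mA.
V_CE = V_CC − I_C·R_C − I_E·R_E = 15 − 4.73×0.56 − 4.75×0.56 = 9.69 V.
V_CE = 9.69 V > 0.2 V confirms active-region operation.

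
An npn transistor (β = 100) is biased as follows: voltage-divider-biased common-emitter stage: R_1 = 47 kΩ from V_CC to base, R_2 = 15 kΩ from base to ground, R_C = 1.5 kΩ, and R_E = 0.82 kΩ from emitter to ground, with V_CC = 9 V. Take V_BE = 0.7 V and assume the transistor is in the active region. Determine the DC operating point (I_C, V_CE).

Thevenize the base divider: V_Th = V_CC·R_2/(R_1+R_2) = 9×15/62 = 2.18 V, R_Th = R_1‖R_2 = 11.4 kΩ.
Base-emitter loop: V_Th = I_B·R_Th + V_BE + (β+1)I_B·R_E, so I_B = (2.18 − 0.7) / (11.4 + 101×0.82) = 0.0157 mA.
I_C = β·I_B = 100×0.0157 = 1.57 mA, and I_E = (β+1)I_B = 1.58 mA.
V_CE = V_CC − I_C·R_C − I_E·R_E = 9 − 1.57×1.5 − 1.58×0.82 = 5.35 V.
V_CE = 5.35 V > 0.2 V confirms active-region operation.

I_C ≈ 1.6 mA, V_CE ≈ 5.3 V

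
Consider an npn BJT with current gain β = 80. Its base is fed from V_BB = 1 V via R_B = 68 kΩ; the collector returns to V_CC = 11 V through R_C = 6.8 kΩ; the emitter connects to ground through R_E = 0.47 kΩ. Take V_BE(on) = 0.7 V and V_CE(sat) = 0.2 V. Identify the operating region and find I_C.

Assume active. Base-emitter loop: I_B = (V_BB − V_BE)/(R_B + (β+1)R_E) = (1 − 0.7)/(68 + 81×0.47) = 0.00283 mA.
I_C = β·I_B = 80×0.00283 = 0.226 mA.
V_CE = V_CC − I_C·R_C − I_E·R_E = 11 − 0.226×6.8 − 0.229×0.47 = 9.35 V > V_CE(sat), so the active-region assumption holds.

active; I_C ≈ 0.23 mA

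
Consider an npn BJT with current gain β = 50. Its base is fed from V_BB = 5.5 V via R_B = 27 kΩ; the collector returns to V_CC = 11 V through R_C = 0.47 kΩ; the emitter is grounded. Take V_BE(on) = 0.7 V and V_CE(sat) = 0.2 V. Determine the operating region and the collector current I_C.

active; I_C ≈ 8.9 mA

Assume active. Base-emitter loop: I_B = (V_BB − V_BE)/R_B = (5.5 − 0.7)/27 = 0.178 mA.
I_C = β·I_B = 50×0.178 = 8.89 mA.
V_CE = V_CC − I_C·R_C = 11 − 8.89×0.47 = 6.82 V > V_CE(sat), so the active-region assumption holds.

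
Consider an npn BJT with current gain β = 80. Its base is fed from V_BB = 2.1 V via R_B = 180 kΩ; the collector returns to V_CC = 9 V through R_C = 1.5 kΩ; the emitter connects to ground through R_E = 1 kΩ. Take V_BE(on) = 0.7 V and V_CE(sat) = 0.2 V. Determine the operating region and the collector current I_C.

Assume active. Base-emitter loop: I_B = (V_BB − V_BE)/(R_B + (β+1)R_E) = (2.1 − 0.7)/(180 + 81×1) = 0.00536 mA.
I_C = β·I_B = 80×0.00536 = 0.429 mA.
V_CE = V_CC − I_C·R_C − I_E·R_E = 9 − 0.429×1.5 − 0.434×1 = 7.92 V > V_CE(sat), so the active-region assumption holds.

active; I_C ≈ 0.43 mA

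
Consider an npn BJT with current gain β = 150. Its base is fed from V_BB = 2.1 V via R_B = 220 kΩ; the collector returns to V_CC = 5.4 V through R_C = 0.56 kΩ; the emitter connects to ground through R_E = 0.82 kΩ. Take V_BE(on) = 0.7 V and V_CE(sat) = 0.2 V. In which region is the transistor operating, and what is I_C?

active; I_C ≈ 0.61 mA

Assume active. Base-emitter loop: I_B = (V_BB − V_BE)/(R_B + (β+1)R_E) = (2.1 − 0.7)/(220 + 151×0.82) = 0.00407 mA.
I_C = β·I_B = 150×0.00407 = 0.611 mA.
V_CE = V_CC − I_C·R_C − I_E·R_E = 5.4 − 0.611×0.56 − 0.615×0.82 = 4.55 V > V_CE(sat), so the active-region assumption holds.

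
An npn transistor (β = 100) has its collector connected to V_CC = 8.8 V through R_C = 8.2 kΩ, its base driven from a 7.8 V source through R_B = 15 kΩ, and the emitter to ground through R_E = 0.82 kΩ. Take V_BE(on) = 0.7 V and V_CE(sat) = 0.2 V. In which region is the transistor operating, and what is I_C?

Assume active: I_B = (7.8 − 0.7)/(15 + 101×0.82) = 0.0726 mA, I_C = β·I_B = 7.26 mA.
Then V_CE = 8.8 − 7.26×8.2 − 7.33×0.82 = -56.7 V < 0.2 V — the active assumption fails.
Re-solve with V_CE = 0.2 V. KCL at the emitter: V_E/R_E = (V_BB−0.7−V_E)/R_B + (V_CC−0.2−V_E)/R_C, giving V_E = 1.08 V.
I_C = (V_CC − 0.2 − V_E)/R_C = (8.6 − 1.08)/8.2 = 0.917 mA.
Check: I_B = (7.1 − 1.08)/15 = 0.401 mA, and β·I_B = 40.1 mA > I_C, confirming saturation.

saturation; I_C ≈ 0.92 mA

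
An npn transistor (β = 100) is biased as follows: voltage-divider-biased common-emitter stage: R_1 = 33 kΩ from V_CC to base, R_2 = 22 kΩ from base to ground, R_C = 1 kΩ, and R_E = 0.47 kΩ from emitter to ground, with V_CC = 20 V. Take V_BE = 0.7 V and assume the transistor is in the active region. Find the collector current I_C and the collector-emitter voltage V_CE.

I_C ≈ 12 mA, V_CE ≈ 2.3 V

Thevenize the base divider: V_Th = V_CC·R_2/(R_1+R_2) = 20×22/55 = 8 V, R_Th = R_1‖R_2 = 13.2 kΩ.
Base-emitter loop: V_Th = I_B·R_Th + V_BE + (β+1)I_B·R_E, so I_B = (8 − 0.7) / (13.2 + 101×0.47) = 0.12 mA.
I_C = β·I_B = 100×0.12 = 12 mA, and I_E = (β+1)I_B = 12.2 mA.
V_CE = V_CC − I_C·R_C − I_E·R_E = 20 − 12×1 − 12.2×0.47 = 2.26 V.
V_CE = 2.26 V > 0.2 V confirms active-region operation.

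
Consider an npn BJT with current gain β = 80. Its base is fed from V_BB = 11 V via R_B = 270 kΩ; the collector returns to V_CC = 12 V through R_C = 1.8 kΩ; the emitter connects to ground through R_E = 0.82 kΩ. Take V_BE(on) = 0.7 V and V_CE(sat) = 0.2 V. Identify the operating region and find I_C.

Assume active. Base-emitter loop: I_B = (V_BB − V_BE)/(R_B + (β+1)R_E) = (11 − 0.7)/(270 + 81×0.82) = 0.0306 mA.
I_C = β·I_B = 80×0.0306 = 2.45 mA.
V_CE = V_CC − I_C·R_C − I_E·R_E = 12 − 2.45×1.8 − 2.48×0.82 = 5.56 V > V_CE(sat), so the active-region assumption holds.

active; I_C ≈ 2.4 mA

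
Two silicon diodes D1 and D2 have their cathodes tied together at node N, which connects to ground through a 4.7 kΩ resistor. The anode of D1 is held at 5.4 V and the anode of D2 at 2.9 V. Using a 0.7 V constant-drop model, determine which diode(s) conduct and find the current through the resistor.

Only D1 conducts; I_R ≈ 1 mA

Assume both conduct. Then node N would need to be at both 5.4−0.7 = 4.7 V and 2.9−0.7 = 2.2 V, which is impossible.
Assume only D1 conducts: V_N = 5.4 − 0.7 = 4.7 V, so I_R = 4.7/4.7 = 1 mA.
Check D2: its anode-to-cathode voltage is 2.9 − 4.7 = -1.8 V < 0.7 V, so it is off. The assumption is consistent.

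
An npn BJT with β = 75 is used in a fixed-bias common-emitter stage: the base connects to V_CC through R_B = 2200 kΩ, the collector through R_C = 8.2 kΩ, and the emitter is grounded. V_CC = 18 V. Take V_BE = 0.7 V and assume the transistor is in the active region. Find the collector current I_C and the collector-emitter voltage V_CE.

Base loop: V_CC = I_B·R_B + V_BE, so I_B = (18 − 0.7)/2200 kΩ = 0.00786 mA.
In the active region I_C = β·I_B = 75 × 0.00786 = 0.59 mA.
Collector loop: V_CE = V_CC − I_C·R_C = 18 − 0.59×8.2 = 13.2 V.
Since V_CE = 13.2 V > V_CE(sat) ≈ 0.2 V, the transistor is in the active region as assumed.

I_C ≈ 0.59 mA, V_CE ≈ 13 V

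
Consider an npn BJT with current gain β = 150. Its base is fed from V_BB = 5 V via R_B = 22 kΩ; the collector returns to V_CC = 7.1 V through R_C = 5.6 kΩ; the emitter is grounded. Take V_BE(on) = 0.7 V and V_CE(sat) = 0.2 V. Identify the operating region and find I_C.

saturation; I_C ≈ 1.2 mA

Assume active: I_B = (5 − 0.7)/22 = 0.195 mA, giving I_C = β·I_B = 29.3 mA.
But then V_CE = 7.1 − 29.3×5.6 = -157 V < V_CE(sat) = 0.2 V — impossible in the active region.
So the transistor is saturated. With V_CE = 0.2 V, I_C = (V_CC − 0.2)/R_C = 6.9/5.6 = 1.23 mA.
Check: β·I_B = 29.3 mA > I_C = 1.23 mA, confirming saturation.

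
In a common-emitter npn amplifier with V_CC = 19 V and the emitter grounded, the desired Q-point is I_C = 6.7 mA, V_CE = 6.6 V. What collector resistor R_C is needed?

R_C ≈ 1.9 kΩ

Collector loop: V_CC = I_C·R_C + V_CE.
R_C = (V_CC − V_CE)/I_C = (19 − 6.6)/6.7 = 1.85 kΩ.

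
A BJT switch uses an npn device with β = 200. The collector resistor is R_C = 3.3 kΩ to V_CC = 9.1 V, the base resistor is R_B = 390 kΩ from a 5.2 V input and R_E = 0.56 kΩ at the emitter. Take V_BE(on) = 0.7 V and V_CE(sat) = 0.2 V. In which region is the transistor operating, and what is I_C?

active; I_C ≈ 1.8 mA

Assume active. Base-emitter loop: I_B = (V_BB − V_BE)/(R_B + (β+1)R_E) = (5.2 − 0.7)/(390 + 201×0.56) = 0.00895 mA.
I_C = β·I_B = 200×0.00895 = 1.79 mA.
V_CE = V_CC − I_C·R_C − I_E·R_E = 9.1 − 1.79×3.3 − 1.8×0.56 = 2.18 V > V_CE(sat), so the active-region assumption holds.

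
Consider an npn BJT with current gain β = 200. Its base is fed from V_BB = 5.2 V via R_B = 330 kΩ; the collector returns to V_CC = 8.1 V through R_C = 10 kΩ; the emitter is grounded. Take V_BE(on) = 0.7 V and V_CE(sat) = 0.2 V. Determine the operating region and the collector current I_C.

saturation; I_C ≈ 0.79 mA

Assume active: I_B = (5.2 − 0.7)/330 = 0.0136 mA, giving I_C = β·I_B = 2.73 mA.
But then V_CE = 8.1 − 2.73×10 = -19.2 V < V_CE(sat) = 0.2 V — impossible in the active region.
So the transistor is saturated. With V_CE = 0.2 V, I_C = (V_CC − 0.2)/R_C = 7.9/10 = 0.79 mA.
Check: β·I_B = 2.73 mA > I_C = 0.79 mA, confirming saturation.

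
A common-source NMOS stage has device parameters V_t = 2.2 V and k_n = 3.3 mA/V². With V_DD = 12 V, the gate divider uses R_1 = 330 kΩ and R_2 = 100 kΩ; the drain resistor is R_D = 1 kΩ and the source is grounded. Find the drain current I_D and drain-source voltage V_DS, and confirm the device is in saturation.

V_G = V_DD·R_2/(R_1+R_2) = 12×100/430 = 2.79 V. With the source grounded, V_GS = V_G = 2.79 V.
Assume saturation: I_D = (k_n/2)(V_GS − V_t)² = (3.3/2)×(2.79 − 2.2)² = 1.65×0.591² = 0.576 mA.
V_DS = V_DD − I_D·R_D = 12 − 0.576×1 = 11.4 V.
Saturation requires V_DS ≥ V_GS − V_t = 0.591 V; 11.4 ≥ 0.591 ✓.

I_D ≈ 0.58 mA, V_DS ≈ 11 V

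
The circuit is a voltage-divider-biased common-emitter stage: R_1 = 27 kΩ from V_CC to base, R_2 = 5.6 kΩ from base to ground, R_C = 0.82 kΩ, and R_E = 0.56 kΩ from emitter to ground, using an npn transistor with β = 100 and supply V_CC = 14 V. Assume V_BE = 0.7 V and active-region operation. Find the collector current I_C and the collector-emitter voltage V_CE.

I_C ≈ 2.8 mA, V_CE ≈ 10 V

Thevenize the base divider: V_Th = V_CC·R_2/(R_1+R_2) = 14×5.6/32.6 = 2.4 V, R_Th = R_1‖R_2 = 4.64 kΩ.
Base-emitter loop: V_Th = I_B·R_Th + V_BE + (β+1)I_B·R_E, so I_B = (2.4 − 0.7) / (4.64 + 101×0.56) = 0.0279 mA.
I_C = β·I_B = 100×0.0279 = 2.79 mA, and I_E = (β+1)I_B = 2.81 mA.
V_CE = V_CC − I_C·R_C − I_E·R_E = 14 − 2.79×0.82 − 2.81×0.56 = 10.1 V.
V_CE = 10.1 V > 0.2 V confirms active-region operation.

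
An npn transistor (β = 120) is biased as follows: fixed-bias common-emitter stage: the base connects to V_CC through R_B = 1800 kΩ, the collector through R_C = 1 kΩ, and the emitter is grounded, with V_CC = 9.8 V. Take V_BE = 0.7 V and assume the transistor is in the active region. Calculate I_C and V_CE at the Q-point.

Base loop: V_CC = I_B·R_B + V_BE, so I_B = (9.8 − 0.7)/1800 kΩ = 0.00506 mA.
In the active region I_C = β·I_B = 120 × 0.00506 = 0.607 mA.
Collector loop: V_CE = V_CC − I_C·R_C = 9.8 − 0.607×1 = 9.19 V.
Since V_CE = 9.19 V > V_CE(sat) ≈ 0.2 V, the transistor is in the active region as assumed.

I_C ≈ 0.61 mA, V_CE ≈ 9.2 V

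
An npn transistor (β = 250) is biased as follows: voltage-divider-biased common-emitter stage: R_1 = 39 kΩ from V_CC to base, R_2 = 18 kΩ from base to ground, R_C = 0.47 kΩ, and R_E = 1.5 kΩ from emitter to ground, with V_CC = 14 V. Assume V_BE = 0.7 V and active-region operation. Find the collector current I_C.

I_C ≈ 2.4 mA

Thevenize the base divider: V_Th = V_CC·R_2/(R_1+R_2) = 14×18/57 = 4.42 V, R_Th = R_1‖R_2 = 12.3 kΩ.
Base-emitter loop: V_Th = I_B·R_Th + V_BE + (β+1)I_B·R_E, so I_B = (4.42 − 0.7) / (12.3 + 251×1.5) = 0.00957 mA.
I_C = β·I_B = 250×0.00957 = 2.39 mA, and I_E = (β+1)I_B = 2.4 mA.
V_CE = V_CC − I_C·R_C − I_E·R_E = 14 − 2.39×0.47 − 2.4×1.5 = 9.27 V.
V_CE = 9.27 V > 0.2 V confirms active-region operation.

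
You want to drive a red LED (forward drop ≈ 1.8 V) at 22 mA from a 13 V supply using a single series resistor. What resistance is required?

R ≈ 0.51 kΩ

The resistor drops V_S − V_D = 13 − 1.8 = 11.2 V at 22 mA.
R = 11.2 V / 22 mA = 0.509 kΩ.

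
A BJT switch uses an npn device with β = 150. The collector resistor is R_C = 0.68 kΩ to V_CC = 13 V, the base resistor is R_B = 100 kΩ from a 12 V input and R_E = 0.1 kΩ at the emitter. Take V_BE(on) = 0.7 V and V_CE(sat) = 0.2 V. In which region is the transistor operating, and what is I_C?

Assume active. Base-emitter loop: I_B = (V_BB − V_BE)/(R_B + (β+1)R_E) = (12 − 0.7)/(100 + 151×0.1) = 0.0982 mA.
I_C = β·I_B = 150×0.0982 = 14.7 mA.
V_CE = V_CC − I_C·R_C − I_E·R_E = 13 − 14.7×0.68 − 14.8×0.1 = 1.5 V > V_CE(sat), so the active-region assumption holds.

active; I_C ≈ 15 mA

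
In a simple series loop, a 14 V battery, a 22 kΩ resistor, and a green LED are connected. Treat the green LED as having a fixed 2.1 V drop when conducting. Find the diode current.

KVL around the loop: 14 = V_D + I·R = 2.1 + I × 22 kΩ.
So I = (14 − 2.1) / 22 kΩ = 11.9 / 22 = 0.541 mA.

I ≈ 0.54 mA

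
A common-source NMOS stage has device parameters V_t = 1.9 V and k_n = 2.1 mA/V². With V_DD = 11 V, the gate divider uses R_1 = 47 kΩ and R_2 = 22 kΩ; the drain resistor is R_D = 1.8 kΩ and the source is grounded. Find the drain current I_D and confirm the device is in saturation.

I_D ≈ 2.7 mA

V_G = V_DD·R_2/(R_1+R_2) = 11×22/69 = 3.51 V. With the source grounded, V_GS = V_G = 3.51 V.
Assume saturation: I_D = (k_n/2)(V_GS − V_t)² = (2.1/2)×(3.51 − 1.9)² = 1.05×1.61² = 2.71 mA.
V_DS = V_DD − I_D·R_D = 11 − 2.71×1.8 = 6.12 V.
Saturation requires V_DS ≥ V_GS − V_t = 1.61 V; 6.12 ≥ 1.61 ✓.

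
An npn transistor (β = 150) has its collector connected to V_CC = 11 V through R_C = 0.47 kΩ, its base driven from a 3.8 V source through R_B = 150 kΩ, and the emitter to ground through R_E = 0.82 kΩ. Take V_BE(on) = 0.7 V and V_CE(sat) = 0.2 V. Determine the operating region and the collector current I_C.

Assume active. Base-emitter loop: I_B = (V_BB − V_BE)/(R_B + (β+1)R_E) = (3.8 − 0.7)/(150 + 151×0.82) = 0.0113 mA.
I_C = β·I_B = 150×0.0113 = 1.7 mA.
V_CE = V_CC − I_C·R_C − I_E·R_E = 11 − 1.7×0.47 − 1.71×0.82 = 8.8 V > V_CE(sat), so the active-region assumption holds.

active; I_C ≈ 1.7 mA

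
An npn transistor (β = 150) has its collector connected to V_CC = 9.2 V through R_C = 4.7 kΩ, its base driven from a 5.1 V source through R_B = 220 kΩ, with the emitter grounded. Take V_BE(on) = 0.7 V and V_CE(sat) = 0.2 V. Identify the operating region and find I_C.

saturation; I_C ≈ 1.9 mA

Assume active: I_B = (5.1 − 0.7)/220 = 0.02 mA, giving I_C = β·I_B = 3 mA.
But then V_CE = 9.2 − 3×4.7 = -4.9 V < V_CE(sat) = 0.2 V — impossible in the active region.
So the transistor is saturated. With V_CE = 0.2 V, I_C = (V_CC − 0.2)/R_C = 9/4.7 = 1.91 mA.
Check: β·I_B = 3 mA > I_C = 1.91 mA, confirming saturation.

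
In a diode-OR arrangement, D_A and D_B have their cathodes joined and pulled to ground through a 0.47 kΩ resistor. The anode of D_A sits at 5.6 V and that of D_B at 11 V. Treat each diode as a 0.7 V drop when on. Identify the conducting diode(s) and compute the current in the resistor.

Assume both conduct. Then node N would need to be at both 5.6−0.7 = 4.9 V and 11−0.7 = 10.3 V, which is impossible.
Assume only D_B conducts: V_N = 11 − 0.7 = 10.3 V, so I_R = 10.3/0.47 = 21.9 mA.
Check D_A: its anode-to-cathode voltage is 5.6 − 10.3 = -4.7 V < 0.7 V, so it is off. The assumption is consistent.

Only D_B conducts; I_R ≈ 22 mA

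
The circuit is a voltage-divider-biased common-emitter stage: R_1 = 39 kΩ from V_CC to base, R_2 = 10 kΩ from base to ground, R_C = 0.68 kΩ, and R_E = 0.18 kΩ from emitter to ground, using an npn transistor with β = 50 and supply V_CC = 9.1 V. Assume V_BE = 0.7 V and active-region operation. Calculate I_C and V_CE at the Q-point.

I_C ≈ 3.4 mA, V_CE ≈ 6.2 V

Thevenize the base divider: V_Th = V_CC·R_2/(R_1+R_2) = 9.1×10/49 = 1.86 V, R_Th = R_1‖R_2 = 7.96 kΩ.
Base-emitter loop: V_Th = I_B·R_Th + V_BE + (β+1)I_B·R_E, so I_B = (1.86 − 0.7) / (7.96 + 51×0.18) = 0.0675 mA.
I_C = β·I_B = 50×0.0675 = 3.38 mA, and I_E = (β+1)I_B = 3.44 mA.
V_CE = V_CC − I_C·R_C − I_E·R_E = 9.1 − 3.38×0.68 − 3.44×0.18 = 6.18 V.
V_CE = 6.18 V > 0.2 V confirms active-region operation.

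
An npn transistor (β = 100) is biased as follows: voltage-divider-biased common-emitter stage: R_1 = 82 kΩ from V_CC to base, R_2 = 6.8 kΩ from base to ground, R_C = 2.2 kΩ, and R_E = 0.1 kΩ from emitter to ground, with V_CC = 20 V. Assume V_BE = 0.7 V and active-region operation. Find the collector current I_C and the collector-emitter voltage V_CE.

I_C ≈ 5.1 mA, V_CE ≈ 8.3 V

Thevenize the base divider: V_Th = V_CC·R_2/(R_1+R_2) = 20×6.8/88.8 = 1.53 V, R_Th = R_1‖R_2 = 6.28 kΩ.
Base-emitter loop: V_Th = I_B·R_Th + V_BE + (β+1)I_B·R_E, so I_B = (1.53 − 0.7) / (6.28 + 101×0.1) = 0.0508 mA.
I_C = β·I_B = 100×0.0508 = 5.08 mA, and I_E = (β+1)I_B = 5.13 mA.
V_CE = V_CC − I_C·R_C − I_E·R_E = 20 − 5.08×2.2 − 5.13×0.1 = 8.32 V.
V_CE = 8.32 V > 0.2 V confirms active-region operation.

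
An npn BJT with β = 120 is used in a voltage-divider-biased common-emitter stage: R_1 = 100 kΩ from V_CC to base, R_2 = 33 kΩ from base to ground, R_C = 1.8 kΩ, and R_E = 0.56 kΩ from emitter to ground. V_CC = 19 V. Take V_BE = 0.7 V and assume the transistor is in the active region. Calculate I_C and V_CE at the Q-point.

Thevenize the base divider: V_Th = V_CC·R_2/(R_1+R_2) = 19×33/133 = 4.71 V, R_Th = R_1‖R_2 = 24.8 kΩ.
Base-emitter loop: V_Th = I_B·R_Th + V_BE + (β+1)I_B·R_E, so I_B = (4.71 − 0.7) / (24.8 + 121×0.56) = 0.0434 mA.
I_C = β·I_B = 120×0.0434 = 5.2 mA, and I_E = (β+1)I_B = 5.25 mA.
V_CE = V_CC − I_C·R_C − I_E·R_E = 19 − 5.2×1.8 − 5.25×0.56 = 6.7 V.
V_CE = 6.7 V > 0.2 V confirms active-region operation.

I_C ≈ 5.2 mA, V_CE ≈ 6.7 V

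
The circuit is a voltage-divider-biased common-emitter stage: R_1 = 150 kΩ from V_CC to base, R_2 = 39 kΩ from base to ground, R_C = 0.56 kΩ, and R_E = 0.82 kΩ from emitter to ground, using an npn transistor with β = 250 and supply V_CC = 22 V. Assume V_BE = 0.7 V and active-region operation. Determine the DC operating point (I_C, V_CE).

I_C ≈ 4.1 mA, V_CE ≈ 16 V

Thevenize the base divider: V_Th = V_CC·R_2/(R_1+R_2) = 22×39/189 = 4.54 V, R_Th = R_1‖R_2 = 31 kΩ.
Base-emitter loop: V_Th = I_B·R_Th + V_BE + (β+1)I_B·R_E, so I_B = (4.54 − 0.7) / (31 + 251×0.82) = 0.0162 mA.
I_C = β·I_B = 250×0.0162 = 4.05 mA, and I_E = (β+1)I_B = 4.07 mA.
V_CE = V_CC − I_C·R_C − I_E·R_E = 22 − 4.05×0.56 − 4.07×0.82 = 16.4 V.
V_CE = 16.4 V > 0.2 V confirms active-region operation.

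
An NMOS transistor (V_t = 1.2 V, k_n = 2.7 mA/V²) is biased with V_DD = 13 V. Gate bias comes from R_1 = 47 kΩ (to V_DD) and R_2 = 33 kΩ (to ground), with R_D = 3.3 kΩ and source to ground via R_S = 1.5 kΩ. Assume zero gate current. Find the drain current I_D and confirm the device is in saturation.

V_G = V_DD·R_2/(R_1+R_2) = 13×33/80 = 5.36 V.
Assume saturation: I_D = (k_n/2)(V_GS − V_t)² with V_GS = V_G − I_D·R_S = 5.36 − 1.5·I_D.
Substituting gives 3.04·I_D² − 17.9·I_D + 23.4 = 0, with roots I_D = 1.97 or 3.91 mA.
The root I_D = 3.91 mA gives V_GS = -0.502 V ≤ V_t, so take I_D = 1.97 mA.
Then V_GS = 2.41 V and V_DS = V_DD − I_D(R_D+R_S) = 13 − 1.97×4.8 = 3.55 V.
Saturation requires V_DS ≥ V_GS − V_t = 1.21 V; 3.55 ≥ 1.21 ✓.

I_D ≈ 2 mA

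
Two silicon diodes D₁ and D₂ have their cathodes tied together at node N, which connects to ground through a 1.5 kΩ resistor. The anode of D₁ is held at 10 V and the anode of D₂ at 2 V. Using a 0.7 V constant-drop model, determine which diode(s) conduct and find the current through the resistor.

Only D₁ conducts; I_R ≈ 6.2 mA

Assume both conduct. Then node N would need to be at both 10−0.7 = 9.3 V and 2−0.7 = 1.3 V, which is impossible.
Assume only D₁ conducts: V_N = 10 − 0.7 = 9.3 V, so I_R = 9.3/1.5 = 6.2 mA.
Check D₂: its anode-to-cathode voltage is 2 − 9.3 = -7.3 V < 0.7 V, so it is off. The assumption is consistent.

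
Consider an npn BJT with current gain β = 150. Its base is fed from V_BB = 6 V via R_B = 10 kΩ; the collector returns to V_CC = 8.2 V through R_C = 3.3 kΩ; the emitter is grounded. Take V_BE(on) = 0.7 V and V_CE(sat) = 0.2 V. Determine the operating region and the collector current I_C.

saturation; I_C ≈ 2.4 mA

Assume active: I_B = (6 − 0.7)/10 = 0.53 mA, giving I_C = β·I_B = 79.5 mA.
But then V_CE = 8.2 − 79.5×3.3 = -254 V < V_CE(sat) = 0.2 V — impossible in the active region.
So the transistor is saturated. With V_CE = 0.2 V, I_C = (V_CC − 0.2)/R_C = 8/3.3 = 2.42 mA.
Check: β·I_B = 79.5 mA > I_C = 2.42 mA, confirming saturation.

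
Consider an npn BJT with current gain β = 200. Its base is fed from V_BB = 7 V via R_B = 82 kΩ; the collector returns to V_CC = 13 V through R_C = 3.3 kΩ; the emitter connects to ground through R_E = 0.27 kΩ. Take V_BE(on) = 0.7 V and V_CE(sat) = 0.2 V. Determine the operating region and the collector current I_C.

saturation; I_C ≈ 3.6 mA

Assume active: I_B = (7 − 0.7)/(82 + 201×0.27) = 0.0462 mA, I_C = β·I_B = 9.25 mA.
Then V_CE = 13 − 9.25×3.3 − 9.29×0.27 = -20 V < 0.2 V — the active assumption fails.
Re-solve with V_CE = 0.2 V. KCL at the emitter: V_E/R_E = (V_BB−0.7−V_E)/R_B + (V_CC−0.2−V_E)/R_C, giving V_E = 0.984 V.
I_C = (V_CC − 0.2 − V_E)/R_C = (12.8 − 0.984)/3.3 = 3.58 mA.
Check: I_B = (6.3 − 0.984)/82 = 0.0648 mA, and β·I_B = 13 mA > I_C, confirming saturation.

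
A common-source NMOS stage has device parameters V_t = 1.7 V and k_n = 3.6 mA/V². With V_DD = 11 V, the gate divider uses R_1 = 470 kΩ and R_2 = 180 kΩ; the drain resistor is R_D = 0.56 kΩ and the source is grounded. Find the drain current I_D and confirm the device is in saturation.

V_G = V_DD·R_2/(R_1+R_2) = 11×180/650 = 3.05 V. With the source grounded, V_GS = V_G = 3.05 V.
Assume saturation: I_D = (k_n/2)(V_GS − V_t)² = (3.6/2)×(3.05 − 1.7)² = 1.8×1.35² = 3.26 mA.
V_DS = V_DD − I_D·R_D = 11 − 3.26×0.56 = 9.17 V.
Saturation requires V_DS ≥ V_GS − V_t = 1.35 V; 9.17 ≥ 1.35 ✓.

I_D ≈ 3.3 mA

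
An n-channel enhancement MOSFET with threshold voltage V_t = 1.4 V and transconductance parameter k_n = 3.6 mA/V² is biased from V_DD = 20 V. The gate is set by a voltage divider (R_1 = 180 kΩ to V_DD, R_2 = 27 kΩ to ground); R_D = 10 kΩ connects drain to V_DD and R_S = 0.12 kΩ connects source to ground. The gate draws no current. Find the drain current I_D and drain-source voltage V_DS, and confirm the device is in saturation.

I_D ≈ 1.8 mA, V_DS ≈ 2 V

V_G = V_DD·R_2/(R_1+R_2) = 20×27/207 = 2.61 V.
Assume saturation: I_D = (k_n/2)(V_GS − V_t)² with V_GS = V_G − I_D·R_S = 2.61 − 0.12·I_D.
Substituting gives 0.0259·I_D² − 1.52·I_D + 2.63 = 0, with roots I_D = 1.78 or 56.9 mA.
The root I_D = 56.9 mA gives V_GS = -4.22 V ≤ V_t, so take I_D = 1.78 mA.
Then V_GS = 2.39 V and V_DS = V_DD − I_D(R_D+R_S) = 20 − 1.78×10.1 = 1.97 V.
Saturation requires V_DS ≥ V_GS − V_t = 0.995 V; 1.97 ≥ 0.995 ✓.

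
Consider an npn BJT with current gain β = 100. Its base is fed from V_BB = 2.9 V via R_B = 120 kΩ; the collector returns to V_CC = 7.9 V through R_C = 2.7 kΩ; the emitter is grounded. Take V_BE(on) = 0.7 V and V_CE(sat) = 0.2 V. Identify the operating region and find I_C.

Assume active. Base-emitter loop: I_B = (V_BB − V_BE)/R_B = (2.9 − 0.7)/120 = 0.0183 mA.
I_C = β·I_B = 100×0.0183 = 1.83 mA.
V_CE = V_CC − I_C·R_C = 7.9 − 1.83×2.7 = 2.95 V > V_CE(sat), so the active-region assumption holds.

active; I_C ≈ 1.8 mA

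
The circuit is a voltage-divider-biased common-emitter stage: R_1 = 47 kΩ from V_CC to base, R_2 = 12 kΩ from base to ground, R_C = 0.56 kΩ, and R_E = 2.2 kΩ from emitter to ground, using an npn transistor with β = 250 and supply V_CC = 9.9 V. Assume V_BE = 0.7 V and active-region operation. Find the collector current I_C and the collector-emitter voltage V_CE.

Thevenize the base divider: V_Th = V_CC·R_2/(R_1+R_2) = 9.9×12/59 = 2.01 V, R_Th = R_1‖R_2 = 9.56 kΩ.
Base-emitter loop: V_Th = I_B·R_Th + V_BE + (β+1)I_B·R_E, so I_B = (2.01 − 0.7) / (9.56 + 251×2.2) = 0.00234 mA.
I_C = β·I_B = 250×0.00234 = 0.585 mA, and I_E = (β+1)I_B = 0.587 mA.
V_CE = V_CC − I_C·R_C − I_E·R_E = 9.9 − 0.585×0.56 − 0.587×2.2 = 8.28 V.
V_CE = 8.28 V > 0.2 V confirms active-region operation.

I_C ≈ 0.58 mA, V_CE ≈ 8.3 V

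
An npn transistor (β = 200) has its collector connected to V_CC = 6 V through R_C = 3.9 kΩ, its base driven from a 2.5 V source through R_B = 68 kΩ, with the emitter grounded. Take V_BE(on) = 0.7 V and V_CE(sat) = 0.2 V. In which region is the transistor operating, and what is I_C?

Assume active: I_B = (2.5 − 0.7)/68 = 0.0265 mA, giving I_C = β·I_B = 5.29 mA.
But then V_CE = 6 − 5.29×3.9 = -14.6 V < V_CE(sat) = 0.2 V — impossible in the active region.
So the transistor is saturated. With V_CE = 0.2 V, I_C = (V_CC − 0.2)/R_C = 5.8/3.9 = 1.49 mA.
Check: β·I_B = 5.29 mA > I_C = 1.49 mA, confirming saturation.

saturation; I_C ≈ 1.5 mA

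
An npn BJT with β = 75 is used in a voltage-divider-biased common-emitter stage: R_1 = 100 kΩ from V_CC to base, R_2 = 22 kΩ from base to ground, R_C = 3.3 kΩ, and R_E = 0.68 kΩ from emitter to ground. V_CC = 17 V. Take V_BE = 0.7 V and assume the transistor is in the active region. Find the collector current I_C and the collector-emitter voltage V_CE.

Thevenize the base divider: V_Th = V_CC·R_2/(R_1+R_2) = 17×22/122 = 3.07 V, R_Th = R_1‖R_2 = 18 kΩ.
Base-emitter loop: V_Th = I_B·R_Th + V_BE + (β+1)I_B·R_E, so I_B = (3.07 − 0.7) / (18 + 76×0.68) = 0.0339 mA.
I_C = β·I_B = 75×0.0339 = 2.54 mA, and I_E = (β+1)I_B = 2.58 mA.
V_CE = V_CC − I_C·R_C − I_E·R_E = 17 − 2.54×3.3 − 2.58×0.68 = 6.85 V.
V_CE = 6.85 V > 0.2 V confirms active-region operation.

I_C ≈ 2.5 mA, V_CE ≈ 6.8 V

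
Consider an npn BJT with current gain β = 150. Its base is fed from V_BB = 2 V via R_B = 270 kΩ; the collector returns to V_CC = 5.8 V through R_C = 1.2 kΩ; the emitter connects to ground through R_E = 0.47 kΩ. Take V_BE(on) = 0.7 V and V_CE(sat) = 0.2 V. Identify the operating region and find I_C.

Assume active. Base-emitter loop: I_B = (V_BB − V_BE)/(R_B + (β+1)R_E) = (2 − 0.7)/(270 + 151×0.47) = 0.00381 mA.
I_C = β·I_B = 150×0.00381 = 0.572 mA.
V_CE = V_CC − I_C·R_C − I_E·R_E = 5.8 − 0.572×1.2 − 0.576×0.47 = 4.84 V > V_CE(sat), so the active-region assumption holds.

active; I_C ≈ 0.57 mA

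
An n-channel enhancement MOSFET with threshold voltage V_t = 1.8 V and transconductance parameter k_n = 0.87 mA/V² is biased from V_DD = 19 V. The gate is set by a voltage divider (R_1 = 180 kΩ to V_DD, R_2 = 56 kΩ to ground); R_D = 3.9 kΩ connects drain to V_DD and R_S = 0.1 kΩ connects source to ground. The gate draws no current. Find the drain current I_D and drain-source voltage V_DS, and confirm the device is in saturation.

V_G = V_DD·R_2/(R_1+R_2) = 19×56/236 = 4.51 V.
Assume saturation: I_D = (k_n/2)(V_GS − V_t)² with V_GS = V_G − I_D·R_S = 4.51 − 0.1·I_D.
Substituting gives 0.00435·I_D² − 1.24·I_D + 3.19 = 0, with roots I_D = 2.61 or 281 mA.
The root I_D = 281 mA gives V_GS = -23.6 V ≤ V_t, so take I_D = 2.61 mA.
Then V_GS = 4.25 V and V_DS = V_DD − I_D(R_D+R_S) = 19 − 2.61×4 = 8.57 V.
Saturation requires V_DS ≥ V_GS − V_t = 2.45 V; 8.57 ≥ 2.45 ✓.

I_D ≈ 2.6 mA, V_DS ≈ 8.6 V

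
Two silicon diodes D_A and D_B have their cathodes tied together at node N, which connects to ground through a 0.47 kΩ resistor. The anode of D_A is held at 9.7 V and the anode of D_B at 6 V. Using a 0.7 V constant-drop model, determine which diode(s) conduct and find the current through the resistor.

Only D_A conducts; I_R ≈ 19 mA

Assume both conduct. Then node N would need to be at both 9.7−0.7 = 9 V and 6−0.7 = 5.3 V, which is impossible.
Assume only D_A conducts: V_N = 9.7 − 0.7 = 9 V, so I_R = 9/0.47 = 19.1 mA.
Check D_B: its anode-to-cathode voltage is 6 − 9 = -3 V < 0.7 V, so it is off. The assumption is consistent.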